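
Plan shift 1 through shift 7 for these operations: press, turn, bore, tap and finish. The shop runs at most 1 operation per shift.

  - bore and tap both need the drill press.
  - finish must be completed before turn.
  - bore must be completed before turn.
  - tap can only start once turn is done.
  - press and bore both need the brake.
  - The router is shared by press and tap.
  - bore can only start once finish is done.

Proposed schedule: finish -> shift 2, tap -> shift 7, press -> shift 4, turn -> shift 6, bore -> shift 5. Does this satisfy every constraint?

The shop runs at most 1 operation per shift — holds.
bore can only start once finish is done — holds.
press and bore both need the brake — holds.
The router is shared by press and tap — holds.
tap can only start once turn is done — holds.
bore and tap both need the drill press — holds.
bore must be completed before turn — holds.
finish must be completed before turn — holds.

Yes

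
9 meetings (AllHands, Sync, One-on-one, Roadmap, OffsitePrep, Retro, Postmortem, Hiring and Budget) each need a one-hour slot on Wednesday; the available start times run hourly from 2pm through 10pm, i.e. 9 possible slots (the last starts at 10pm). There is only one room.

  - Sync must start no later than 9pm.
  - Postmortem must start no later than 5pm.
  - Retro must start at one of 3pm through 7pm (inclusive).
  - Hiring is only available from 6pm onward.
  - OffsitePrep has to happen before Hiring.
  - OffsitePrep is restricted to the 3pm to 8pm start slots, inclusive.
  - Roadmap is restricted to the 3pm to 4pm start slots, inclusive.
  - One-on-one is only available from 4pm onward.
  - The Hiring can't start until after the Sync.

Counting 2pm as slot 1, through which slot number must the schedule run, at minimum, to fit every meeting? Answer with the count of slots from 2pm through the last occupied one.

9

The precedence chain requires at least 2 distinct slots.
With at most 1 per slot and 9 meetings, at least 9 slots are needed.
Hiring can't be placed before 6pm — that is slot 5 counting from 2pm — so the schedule must run through at least 5 slots.
9 works (last occupied slot: 10pm): for example Retro=7pm, One-on-one=8pm, OffsitePrep=4pm, Hiring=6pm, AllHands=9pm, Budget=10pm, Postmortem=2pm, Sync=5pm, Roadmap=3pm.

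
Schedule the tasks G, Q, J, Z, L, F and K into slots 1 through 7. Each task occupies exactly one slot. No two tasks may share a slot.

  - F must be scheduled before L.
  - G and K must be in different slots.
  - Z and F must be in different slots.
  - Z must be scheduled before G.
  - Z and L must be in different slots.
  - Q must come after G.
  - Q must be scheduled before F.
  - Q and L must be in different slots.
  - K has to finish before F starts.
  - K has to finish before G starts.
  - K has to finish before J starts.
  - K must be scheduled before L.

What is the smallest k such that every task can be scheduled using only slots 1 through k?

7 slots

The precedence chain requires at least 5 distinct slots.
With at most 1 per slot and 7 tasks, at least 7 slots are needed.
7 works (last occupied slot: 7): for example G=3, Q=4, Z=2, L=6, K=1, J=7, F=5.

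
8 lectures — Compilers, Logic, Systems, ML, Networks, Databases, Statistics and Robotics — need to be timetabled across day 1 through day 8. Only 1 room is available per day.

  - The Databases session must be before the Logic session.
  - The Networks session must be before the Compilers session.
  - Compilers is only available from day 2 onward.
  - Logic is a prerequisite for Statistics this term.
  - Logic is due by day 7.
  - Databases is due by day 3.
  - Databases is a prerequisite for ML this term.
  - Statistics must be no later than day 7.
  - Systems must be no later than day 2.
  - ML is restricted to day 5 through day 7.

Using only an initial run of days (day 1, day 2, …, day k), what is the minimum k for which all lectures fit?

The precedence chain requires at least 3 distinct days.
With at most 1 per day and 8 lectures, at least 8 days are needed.
ML can't be placed before day 5, so the schedule must run through at least day 5.
8 works (last occupied day: day 8): for example Databases=day 2; Systems=day 1; ML=day 5; Compilers=day 6; Statistics=day 7; Robotics=day 8; Logic=day 3; Networks=day 4.

8 days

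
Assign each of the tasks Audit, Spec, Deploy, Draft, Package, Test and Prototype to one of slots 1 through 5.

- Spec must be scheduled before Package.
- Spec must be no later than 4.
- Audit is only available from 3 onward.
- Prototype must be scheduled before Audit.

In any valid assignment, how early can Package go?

2

Precedence pushes Package to at least 2.
Package at 2 is achievable: Deploy=1; Prototype=1; Test=1; Package=2; Audit=3; Draft=1; Spec=1.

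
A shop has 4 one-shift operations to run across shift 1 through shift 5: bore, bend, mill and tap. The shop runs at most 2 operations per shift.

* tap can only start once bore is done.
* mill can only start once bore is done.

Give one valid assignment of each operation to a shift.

bore -> shift 1; bend -> shift 1; tap -> shift 2; mill -> shift 2

Checking: bore(shift 1) before tap(shift 2); bore(shift 1) before mill(shift 2); max 2 per shift (cap 2).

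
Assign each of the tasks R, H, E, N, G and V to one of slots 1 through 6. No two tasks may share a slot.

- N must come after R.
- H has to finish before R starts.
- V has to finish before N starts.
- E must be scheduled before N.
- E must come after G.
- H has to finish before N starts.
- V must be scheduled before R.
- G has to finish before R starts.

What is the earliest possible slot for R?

4

Precedence pushes R to at least 2; downstream work caps R at 5.
R at 4 is achievable: V=3; N=6; E=5; R=4; H=1; G=2.
Nothing earlier works — the capacity limit rule out every slot before 4.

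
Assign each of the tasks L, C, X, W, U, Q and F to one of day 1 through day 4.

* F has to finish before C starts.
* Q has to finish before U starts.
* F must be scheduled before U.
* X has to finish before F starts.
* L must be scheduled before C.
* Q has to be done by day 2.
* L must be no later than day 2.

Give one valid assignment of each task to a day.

Q -> day 1, X -> day 1, C -> day 3, W -> day 1, L -> day 1, U -> day 3, F -> day 2

Checking: F(day 2) before C(day 3); F(day 2) before U(day 3); X(day 1) before F(day 2); Q(day 1) before U(day 3); L(day 1) before C(day 3); L=day 1 in [day 1,day 2]; Q=day 1 in [day 1,day 2].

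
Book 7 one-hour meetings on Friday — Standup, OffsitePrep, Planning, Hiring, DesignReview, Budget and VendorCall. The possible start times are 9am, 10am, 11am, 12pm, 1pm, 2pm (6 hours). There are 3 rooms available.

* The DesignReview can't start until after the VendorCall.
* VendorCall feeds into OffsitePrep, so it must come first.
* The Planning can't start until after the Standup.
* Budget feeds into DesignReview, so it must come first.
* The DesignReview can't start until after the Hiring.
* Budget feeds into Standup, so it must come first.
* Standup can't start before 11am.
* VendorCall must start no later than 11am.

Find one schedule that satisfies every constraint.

Planning=12pm; DesignReview=10am; OffsitePrep=10am; Standup=11am; Budget=9am; VendorCall=9am; Hiring=9am

Checking: VendorCall(9am) before DesignReview(10am); VendorCall(9am) before OffsitePrep(10am); Standup(11am) before Planning(12pm); Budget(9am) before Standup(11am); Budget(9am) before DesignReview(10am); Hiring(9am) before DesignReview(10am); Standup=11am in [11am,2pm]; VendorCall=9am in [9am,11am]; max 3 per hour (cap 3).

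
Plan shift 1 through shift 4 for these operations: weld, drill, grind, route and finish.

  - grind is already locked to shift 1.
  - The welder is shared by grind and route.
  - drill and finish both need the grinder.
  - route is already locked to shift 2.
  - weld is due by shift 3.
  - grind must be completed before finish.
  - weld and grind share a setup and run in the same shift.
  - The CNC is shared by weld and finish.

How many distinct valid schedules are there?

9

Splitting on drill: it can be shift 1 (3), shift 2 (2), shift 3 (2), shift 4 (2). Listing each branch's schedules as (weld, grind, route, finish) by shift number:
drill=shift 1: (1,1,2,2) (1,1,2,3) (1,1,2,4) — 3.
drill=shift 2: (1,1,2,3) (1,1,2,4) — 2.
drill=shift 3: (1,1,2,2) (1,1,2,4) — 2.
drill=shift 4: (1,1,2,2) (1,1,2,3) — 2.
Summing: 3 + 2 + 2 + 2 = 9.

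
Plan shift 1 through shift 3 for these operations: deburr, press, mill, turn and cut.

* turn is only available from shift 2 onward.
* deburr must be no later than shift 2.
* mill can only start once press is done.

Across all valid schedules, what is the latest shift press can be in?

shift 2

Downstream work caps press at shift 2.
press at shift 2 is achievable: mill -> shift 3, press -> shift 2, deburr -> shift 1, turn -> shift 2, cut -> shift 1.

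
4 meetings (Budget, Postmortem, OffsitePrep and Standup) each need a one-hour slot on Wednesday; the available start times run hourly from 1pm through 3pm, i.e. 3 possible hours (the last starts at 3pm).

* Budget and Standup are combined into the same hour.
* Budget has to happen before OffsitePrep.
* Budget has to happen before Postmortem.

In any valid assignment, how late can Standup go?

2pm

Standup must be in the same hour as Budget, which can't be after 2pm, so Standup is at most 2pm.
Standup at 2pm is achievable: Budget in 2pm, OffsitePrep in 3pm, Postmortem in 3pm, Standup in 2pm.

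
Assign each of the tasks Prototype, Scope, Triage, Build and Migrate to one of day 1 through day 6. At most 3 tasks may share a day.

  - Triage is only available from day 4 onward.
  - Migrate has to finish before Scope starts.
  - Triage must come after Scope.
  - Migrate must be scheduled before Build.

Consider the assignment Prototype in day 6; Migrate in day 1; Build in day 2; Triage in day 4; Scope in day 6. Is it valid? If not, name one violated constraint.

At most 3 tasks may share a day — holds.
Migrate has to finish before Scope starts — holds.
Triage must come after Scope — violated.
Migrate must be scheduled before Build — holds.
Triage is only available from day 4 onward — holds.

No. Triage must come after Scope is not satisfied.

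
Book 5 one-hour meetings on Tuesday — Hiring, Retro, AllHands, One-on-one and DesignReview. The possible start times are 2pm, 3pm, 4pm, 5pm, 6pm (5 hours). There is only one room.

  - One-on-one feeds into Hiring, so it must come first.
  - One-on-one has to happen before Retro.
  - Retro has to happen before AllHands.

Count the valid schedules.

15

Splitting on Hiring: it can be 3pm (3), 4pm (4), 5pm (4), 6pm (4). Listing each branch's schedules as (Retro, AllHands, One-on-one, DesignReview):
Hiring=3pm: (4pm,5pm,2pm,6pm) (4pm,6pm,2pm,5pm) (5pm,6pm,2pm,4pm) — 3.
Hiring=4pm: (3pm,5pm,2pm,6pm) (3pm,6pm,2pm,5pm) (5pm,6pm,2pm,3pm) (5pm,6pm,3pm,2pm) — 4.
Hiring=5pm: (3pm,4pm,2pm,6pm) (3pm,6pm,2pm,4pm) (4pm,6pm,2pm,3pm) (4pm,6pm,3pm,2pm) — 4.
Hiring=6pm: (3pm,4pm,2pm,5pm) (3pm,5pm,2pm,4pm) (4pm,5pm,2pm,3pm) (4pm,5pm,3pm,2pm) — 4.
Summing: 3 + 4 + 4 + 4 = 15.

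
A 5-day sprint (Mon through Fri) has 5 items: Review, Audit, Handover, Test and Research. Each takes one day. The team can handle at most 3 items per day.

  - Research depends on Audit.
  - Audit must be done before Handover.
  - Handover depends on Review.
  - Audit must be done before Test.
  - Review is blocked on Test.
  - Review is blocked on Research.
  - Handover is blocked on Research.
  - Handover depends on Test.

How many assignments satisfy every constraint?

Splitting on Review: it can be Wed (2), Thu (5). Listing each branch's schedules as (Audit, Handover, Test, Research):
Review=Wed: (Mon,Thu,Tue,Tue) (Mon,Fri,Tue,Tue) — 2.
Review=Thu: (Mon,Fri,Tue,Tue) (Mon,Fri,Tue,Wed) (Mon,Fri,Wed,Tue) (Mon,Fri,Wed,Wed) (Tue,Fri,Wed,Wed) — 5.
Summing: 2 + 5 = 7.

7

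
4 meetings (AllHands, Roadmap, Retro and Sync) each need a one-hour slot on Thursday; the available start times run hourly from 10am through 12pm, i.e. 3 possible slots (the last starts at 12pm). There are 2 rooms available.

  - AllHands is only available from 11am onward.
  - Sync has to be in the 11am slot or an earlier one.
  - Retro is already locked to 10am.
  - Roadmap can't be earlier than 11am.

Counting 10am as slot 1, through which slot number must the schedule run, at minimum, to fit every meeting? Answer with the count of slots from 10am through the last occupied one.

With at most 2 per slot and 4 meetings, at least 2 slots are needed.
AllHands can't be placed before 11am — that is slot 2 counting from 10am — so the schedule must run through at least 2 slots.
2 works (last occupied slot: 11am): for example Roadmap in 11am; Retro in 10am; Sync in 10am; AllHands in 11am.

2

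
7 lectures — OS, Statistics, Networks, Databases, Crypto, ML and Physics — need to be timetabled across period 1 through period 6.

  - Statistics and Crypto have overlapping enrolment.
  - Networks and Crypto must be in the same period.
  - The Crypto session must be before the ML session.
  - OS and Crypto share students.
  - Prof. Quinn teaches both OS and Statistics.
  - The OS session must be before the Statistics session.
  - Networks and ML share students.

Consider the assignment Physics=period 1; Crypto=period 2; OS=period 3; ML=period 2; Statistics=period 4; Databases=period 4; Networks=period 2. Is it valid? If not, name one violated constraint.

Invalid. Networks and ML share students.

Prof. Quinn teaches both OS and Statistics — holds.
Statistics and Crypto have overlapping enrolment — holds.
Networks and ML share students — violated.
Networks and Crypto must be in the same period — holds.
The Crypto session must be before the ML session — violated.
OS and Crypto share students — holds.
The OS session must be before the Statistics session — holds.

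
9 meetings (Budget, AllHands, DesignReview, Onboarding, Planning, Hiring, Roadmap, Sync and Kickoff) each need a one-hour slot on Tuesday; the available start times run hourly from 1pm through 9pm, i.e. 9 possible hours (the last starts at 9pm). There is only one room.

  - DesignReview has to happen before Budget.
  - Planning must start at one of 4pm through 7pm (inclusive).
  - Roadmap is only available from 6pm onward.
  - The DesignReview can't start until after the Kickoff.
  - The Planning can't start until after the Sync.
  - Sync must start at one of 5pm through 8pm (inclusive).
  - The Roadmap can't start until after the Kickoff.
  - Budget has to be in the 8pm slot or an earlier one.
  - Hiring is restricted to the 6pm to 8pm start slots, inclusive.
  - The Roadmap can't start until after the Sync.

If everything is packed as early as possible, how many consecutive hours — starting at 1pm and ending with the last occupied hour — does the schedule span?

The precedence chain requires at least 3 distinct hours.
With at most 1 per hour and 9 meetings, at least 9 hours are needed.
Hiring can't be placed before 6pm — that is hour 6 counting from 1pm — so the schedule must run through at least 6 hours.
9 works (last occupied hour: 9pm): for example Sync -> 5pm; Budget -> 3pm; Planning -> 7pm; AllHands -> 4pm; Kickoff -> 1pm; Onboarding -> 9pm; DesignReview -> 2pm; Roadmap -> 8pm; Hiring -> 6pm.

9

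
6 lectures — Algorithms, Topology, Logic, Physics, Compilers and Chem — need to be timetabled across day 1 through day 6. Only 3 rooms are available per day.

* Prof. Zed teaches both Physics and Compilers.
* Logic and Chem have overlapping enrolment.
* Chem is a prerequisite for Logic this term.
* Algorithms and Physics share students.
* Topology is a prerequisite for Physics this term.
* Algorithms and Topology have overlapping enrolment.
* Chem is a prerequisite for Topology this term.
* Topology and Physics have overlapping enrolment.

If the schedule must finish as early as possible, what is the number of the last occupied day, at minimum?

day 3

The precedence chain requires at least 3 distinct days.
With at most 3 per day and 6 lectures, at least 2 days are needed.
3 works (last occupied day: day 3): for example Chem in day 1, Topology in day 2, Algorithms in day 1, Compilers in day 1, Logic in day 2, Physics in day 3.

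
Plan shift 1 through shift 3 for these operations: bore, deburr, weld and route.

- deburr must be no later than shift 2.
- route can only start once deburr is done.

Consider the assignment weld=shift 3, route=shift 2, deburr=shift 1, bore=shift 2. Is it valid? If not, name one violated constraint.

route can only start once deburr is done — holds.
deburr must be no later than shift 2 — holds.

Yes, all constraints hold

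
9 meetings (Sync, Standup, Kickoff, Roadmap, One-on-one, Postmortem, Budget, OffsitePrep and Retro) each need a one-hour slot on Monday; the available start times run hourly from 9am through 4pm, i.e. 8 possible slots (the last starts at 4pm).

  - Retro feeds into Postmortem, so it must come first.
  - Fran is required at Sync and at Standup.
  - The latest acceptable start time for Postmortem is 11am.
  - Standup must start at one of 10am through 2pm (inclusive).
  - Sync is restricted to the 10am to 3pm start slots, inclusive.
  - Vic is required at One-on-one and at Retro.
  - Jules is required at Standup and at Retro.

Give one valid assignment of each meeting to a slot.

Kickoff in 9am; Retro in 9am; Roadmap in 9am; Budget in 9am; OffsitePrep in 9am; One-on-one in 10am; Sync in 11am; Standup in 10am; Postmortem in 10am

Checking: Retro(9am) before Postmortem(10am); Standup(10am) != Retro(9am); One-on-one(10am) != Retro(9am); Sync(11am) != Standup(10am); Sync=11am in [10am,3pm]; Postmortem=10am in [9am,11am]; Standup=10am in [10am,2pm].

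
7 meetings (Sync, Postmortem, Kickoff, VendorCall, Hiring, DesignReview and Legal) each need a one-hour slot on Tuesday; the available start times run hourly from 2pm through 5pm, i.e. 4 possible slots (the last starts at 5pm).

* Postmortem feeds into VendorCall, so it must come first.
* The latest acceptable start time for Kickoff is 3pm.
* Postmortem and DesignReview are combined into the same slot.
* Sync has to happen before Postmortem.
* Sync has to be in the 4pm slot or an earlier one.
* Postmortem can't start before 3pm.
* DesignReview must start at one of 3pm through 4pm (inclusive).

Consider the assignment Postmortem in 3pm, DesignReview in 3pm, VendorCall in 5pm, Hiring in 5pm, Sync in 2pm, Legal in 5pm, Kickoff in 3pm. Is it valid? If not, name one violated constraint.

Valid

The latest acceptable start time for Kickoff is 3pm — holds.
Postmortem can't start before 3pm — holds.
DesignReview must start at one of 3pm through 4pm (inclusive) — holds.
Postmortem feeds into VendorCall, so it must come first — holds.
Postmortem and DesignReview are combined into the same slot — holds.
Sync has to be in the 4pm slot or an earlier one — holds.
Sync has to happen before Postmortem — holds.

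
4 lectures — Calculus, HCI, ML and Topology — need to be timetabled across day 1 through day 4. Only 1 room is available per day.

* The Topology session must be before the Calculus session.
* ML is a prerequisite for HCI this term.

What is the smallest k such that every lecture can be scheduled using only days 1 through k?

4

The precedence chain requires at least 2 distinct days.
With at most 1 per day and 4 lectures, at least 4 days are needed.
4 works (last occupied day: day 4): for example Calculus -> day 2; HCI -> day 4; ML -> day 3; Topology -> day 1.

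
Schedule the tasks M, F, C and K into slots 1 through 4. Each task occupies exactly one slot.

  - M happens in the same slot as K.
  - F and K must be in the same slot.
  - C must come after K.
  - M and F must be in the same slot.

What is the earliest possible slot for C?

Precedence pushes C to at least 2.
C at 2 is achievable: F=1, K=1, M=1, C=2.

2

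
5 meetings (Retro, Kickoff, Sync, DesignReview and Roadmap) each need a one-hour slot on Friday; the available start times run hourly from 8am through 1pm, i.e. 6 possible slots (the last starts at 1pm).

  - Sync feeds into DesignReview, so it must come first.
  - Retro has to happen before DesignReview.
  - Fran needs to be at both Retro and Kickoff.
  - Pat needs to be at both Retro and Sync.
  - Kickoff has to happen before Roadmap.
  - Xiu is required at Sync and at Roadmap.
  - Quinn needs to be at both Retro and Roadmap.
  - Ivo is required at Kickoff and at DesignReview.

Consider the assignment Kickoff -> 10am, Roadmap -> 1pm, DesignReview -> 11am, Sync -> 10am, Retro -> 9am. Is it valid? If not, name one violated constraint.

Quinn needs to be at both Retro and Roadmap — holds.
Kickoff has to happen before Roadmap — holds.
Sync feeds into DesignReview, so it must come first — holds.
Ivo is required at Kickoff and at DesignReview — holds.
Retro has to happen before DesignReview — holds.
Xiu is required at Sync and at Roadmap — holds.
Pat needs to be at both Retro and Sync — holds.
Fran needs to be at both Retro and Kickoff — holds.

Yes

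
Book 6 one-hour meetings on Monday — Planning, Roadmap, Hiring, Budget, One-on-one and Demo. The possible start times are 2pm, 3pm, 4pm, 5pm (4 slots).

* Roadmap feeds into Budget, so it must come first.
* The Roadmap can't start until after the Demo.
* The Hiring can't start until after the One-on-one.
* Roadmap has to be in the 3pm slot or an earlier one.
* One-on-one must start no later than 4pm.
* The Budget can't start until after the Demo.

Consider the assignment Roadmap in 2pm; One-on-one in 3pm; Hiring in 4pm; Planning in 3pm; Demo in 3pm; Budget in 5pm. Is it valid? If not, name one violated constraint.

One-on-one must start no later than 4pm — holds.
Roadmap has to be in the 3pm slot or an earlier one — holds.
The Roadmap can't start until after the Demo — violated.
Roadmap feeds into Budget, so it must come first — holds.
The Budget can't start until after the Demo — holds.
The Hiring can't start until after the One-on-one — holds.

No. The Roadmap can't start until after the Demo is not satisfied.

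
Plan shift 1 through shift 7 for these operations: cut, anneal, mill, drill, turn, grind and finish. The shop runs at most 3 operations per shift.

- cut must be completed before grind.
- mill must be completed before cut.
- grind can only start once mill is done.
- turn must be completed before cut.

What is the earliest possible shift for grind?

shift 3

Precedence pushes grind to at least shift 3.
grind at shift 3 is achievable: cut=shift 2, grind=shift 3, anneal=shift 1, drill=shift 2, turn=shift 1, mill=shift 1, finish=shift 2.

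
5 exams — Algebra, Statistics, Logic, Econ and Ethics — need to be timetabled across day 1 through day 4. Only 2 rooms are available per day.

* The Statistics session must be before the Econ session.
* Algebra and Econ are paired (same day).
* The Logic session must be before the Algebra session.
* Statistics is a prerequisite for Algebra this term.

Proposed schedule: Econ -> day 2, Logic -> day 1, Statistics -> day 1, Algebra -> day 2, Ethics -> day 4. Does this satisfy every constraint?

Algebra and Econ are paired (same day) — holds.
Only 2 rooms are available per day — holds.
The Logic session must be before the Algebra session — holds.
The Statistics session must be before the Econ session — holds.
Statistics is a prerequisite for Algebra this term — holds.

Yes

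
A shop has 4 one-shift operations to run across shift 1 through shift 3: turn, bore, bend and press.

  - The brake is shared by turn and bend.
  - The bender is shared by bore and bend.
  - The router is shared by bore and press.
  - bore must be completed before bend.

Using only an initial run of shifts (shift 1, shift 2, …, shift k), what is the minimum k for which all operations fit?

2 shifts

The precedence chain requires at least 2 distinct shifts.
2 works (last occupied shift: shift 2): for example bend in shift 2, bore in shift 1, turn in shift 1, press in shift 2.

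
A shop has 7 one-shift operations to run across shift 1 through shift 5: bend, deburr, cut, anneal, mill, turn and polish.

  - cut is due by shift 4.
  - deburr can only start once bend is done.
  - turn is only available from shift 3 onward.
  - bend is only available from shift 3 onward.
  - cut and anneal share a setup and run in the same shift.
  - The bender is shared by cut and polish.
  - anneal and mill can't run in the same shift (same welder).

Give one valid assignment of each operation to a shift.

anneal -> shift 1, turn -> shift 3, cut -> shift 1, bend -> shift 3, mill -> shift 2, polish -> shift 2, deburr -> shift 4

Checking: bend(shift 3) before deburr(shift 4); cut(shift 1) != polish(shift 2); anneal(shift 1) != mill(shift 2); cut = anneal = shift 1; bend=shift 3 in [shift 3,shift 5]; turn=shift 3 in [shift 3,shift 5]; cut=shift 1 in [shift 1,shift 4].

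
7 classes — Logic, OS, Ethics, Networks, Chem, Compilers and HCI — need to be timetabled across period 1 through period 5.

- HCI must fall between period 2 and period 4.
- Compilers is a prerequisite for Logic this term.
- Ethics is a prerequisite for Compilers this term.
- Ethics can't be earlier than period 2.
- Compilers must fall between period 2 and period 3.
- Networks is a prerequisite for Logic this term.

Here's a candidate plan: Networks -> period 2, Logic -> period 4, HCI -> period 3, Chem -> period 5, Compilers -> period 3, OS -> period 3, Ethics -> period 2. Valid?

Yes, all constraints hold

Ethics can't be earlier than period 2 — holds.
Compilers is a prerequisite for Logic this term — holds.
Ethics is a prerequisite for Compilers this term — holds.
HCI must fall between period 2 and period 4 — holds.
Compilers must fall between period 2 and period 3 — holds.
Networks is a prerequisite for Logic this term — holds.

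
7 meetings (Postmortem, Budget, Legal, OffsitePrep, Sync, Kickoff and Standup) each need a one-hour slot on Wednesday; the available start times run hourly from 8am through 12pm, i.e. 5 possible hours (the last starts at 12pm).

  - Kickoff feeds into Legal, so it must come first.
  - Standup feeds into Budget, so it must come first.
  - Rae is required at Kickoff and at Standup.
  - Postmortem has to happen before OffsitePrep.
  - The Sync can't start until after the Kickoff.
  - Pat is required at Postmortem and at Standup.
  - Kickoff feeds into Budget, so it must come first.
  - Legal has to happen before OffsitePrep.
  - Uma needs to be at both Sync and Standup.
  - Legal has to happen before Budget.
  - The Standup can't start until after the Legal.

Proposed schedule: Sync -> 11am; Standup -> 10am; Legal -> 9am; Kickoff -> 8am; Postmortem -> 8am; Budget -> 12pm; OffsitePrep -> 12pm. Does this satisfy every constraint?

Standup feeds into Budget, so it must come first — holds.
The Sync can't start until after the Kickoff — holds.
Legal has to happen before Budget — holds.
Uma needs to be at both Sync and Standup — holds.
Pat is required at Postmortem and at Standup — holds.
Rae is required at Kickoff and at Standup — holds.
The Standup can't start until after the Legal — holds.
Kickoff feeds into Budget, so it must come first — holds.
Postmortem has to happen before OffsitePrep — holds.
Legal has to happen before OffsitePrep — holds.
Kickoff feeds into Legal, so it must come first — holds.

Yes, all constraints hold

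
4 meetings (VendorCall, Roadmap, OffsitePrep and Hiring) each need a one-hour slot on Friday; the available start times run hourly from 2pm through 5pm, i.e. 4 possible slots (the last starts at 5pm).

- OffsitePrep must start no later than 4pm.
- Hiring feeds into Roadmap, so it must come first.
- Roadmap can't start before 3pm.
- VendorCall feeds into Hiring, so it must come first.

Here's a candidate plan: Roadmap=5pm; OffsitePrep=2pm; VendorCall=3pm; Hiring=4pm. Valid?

Valid

VendorCall feeds into Hiring, so it must come first — holds.
Hiring feeds into Roadmap, so it must come first — holds.
OffsitePrep must start no later than 4pm — holds.
Roadmap can't start before 3pm — holds.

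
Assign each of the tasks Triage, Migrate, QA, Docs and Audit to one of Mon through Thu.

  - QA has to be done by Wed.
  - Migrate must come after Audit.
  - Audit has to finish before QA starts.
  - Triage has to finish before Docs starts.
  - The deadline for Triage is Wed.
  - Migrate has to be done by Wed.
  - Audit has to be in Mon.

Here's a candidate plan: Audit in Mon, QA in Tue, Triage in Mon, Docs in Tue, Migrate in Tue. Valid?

Yes, all constraints hold

Migrate must come after Audit — holds.
QA has to be done by Wed — holds.
Audit has to be in Mon — holds.
The deadline for Triage is Wed — holds.
Triage has to finish before Docs starts — holds.
Audit has to finish before QA starts — holds.
Migrate has to be done by Wed — holds.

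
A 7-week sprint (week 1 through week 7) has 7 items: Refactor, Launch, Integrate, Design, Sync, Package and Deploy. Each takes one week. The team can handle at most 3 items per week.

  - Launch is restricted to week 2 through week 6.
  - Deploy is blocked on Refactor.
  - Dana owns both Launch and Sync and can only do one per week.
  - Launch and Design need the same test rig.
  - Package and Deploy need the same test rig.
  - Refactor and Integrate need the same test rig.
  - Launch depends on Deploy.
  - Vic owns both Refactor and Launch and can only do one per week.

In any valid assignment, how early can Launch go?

Launch is available from week 2; precedence pushes Launch to at least week 3; Launch's own window allows nothing later than week 6.
Launch at week 3 is achievable: Design=week 1, Refactor=week 1, Sync=week 1, Integrate=week 2, Launch=week 3, Deploy=week 2, Package=week 3.

week 3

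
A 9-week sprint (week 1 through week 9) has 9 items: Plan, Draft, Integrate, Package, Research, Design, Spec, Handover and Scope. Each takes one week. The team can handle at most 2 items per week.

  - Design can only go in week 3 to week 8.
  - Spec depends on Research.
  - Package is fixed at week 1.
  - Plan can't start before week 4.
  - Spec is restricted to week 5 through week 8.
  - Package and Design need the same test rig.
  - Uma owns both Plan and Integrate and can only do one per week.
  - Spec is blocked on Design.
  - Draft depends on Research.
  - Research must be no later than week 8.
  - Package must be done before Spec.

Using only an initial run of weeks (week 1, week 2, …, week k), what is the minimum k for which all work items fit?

The precedence chain requires at least 2 distinct weeks.
With at most 2 per week and 9 work items, at least 5 weeks are needed.
Spec can't be placed before week 5, so the schedule must run through at least week 5.
5 works (last occupied week: week 5): for example Handover=week 3; Design=week 3; Draft=week 2; Spec=week 5; Research=week 1; Package=week 1; Integrate=week 2; Plan=week 4; Scope=week 4.

5 weeks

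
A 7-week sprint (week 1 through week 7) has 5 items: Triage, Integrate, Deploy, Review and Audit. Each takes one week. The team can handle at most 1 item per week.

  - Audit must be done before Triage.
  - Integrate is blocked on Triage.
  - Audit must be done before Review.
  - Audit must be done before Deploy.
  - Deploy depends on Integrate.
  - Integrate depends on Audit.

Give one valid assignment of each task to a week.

Triage in week 2, Audit in week 1, Deploy in week 4, Integrate in week 3, Review in week 5

Checking: Audit(week 1) before Triage(week 2); Audit(week 1) before Deploy(week 4); Audit(week 1) before Review(week 5); Triage(week 2) before Integrate(week 3); Integrate(week 3) before Deploy(week 4); Audit(week 1) before Integrate(week 3); max 1 per week (cap 1).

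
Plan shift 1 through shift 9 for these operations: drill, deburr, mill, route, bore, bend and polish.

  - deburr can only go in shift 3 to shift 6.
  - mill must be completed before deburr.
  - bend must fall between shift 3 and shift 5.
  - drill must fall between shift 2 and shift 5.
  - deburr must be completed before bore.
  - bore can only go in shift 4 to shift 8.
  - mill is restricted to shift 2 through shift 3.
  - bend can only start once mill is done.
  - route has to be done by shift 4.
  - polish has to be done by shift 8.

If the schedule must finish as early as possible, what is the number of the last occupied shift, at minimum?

4

The precedence chain requires at least 3 distinct shifts.
bore can't be placed before shift 4, so the schedule must run through at least shift 4.
4 works (last occupied shift: shift 4): for example deburr -> shift 3; polish -> shift 1; mill -> shift 2; bend -> shift 3; route -> shift 1; bore -> shift 4; drill -> shift 2.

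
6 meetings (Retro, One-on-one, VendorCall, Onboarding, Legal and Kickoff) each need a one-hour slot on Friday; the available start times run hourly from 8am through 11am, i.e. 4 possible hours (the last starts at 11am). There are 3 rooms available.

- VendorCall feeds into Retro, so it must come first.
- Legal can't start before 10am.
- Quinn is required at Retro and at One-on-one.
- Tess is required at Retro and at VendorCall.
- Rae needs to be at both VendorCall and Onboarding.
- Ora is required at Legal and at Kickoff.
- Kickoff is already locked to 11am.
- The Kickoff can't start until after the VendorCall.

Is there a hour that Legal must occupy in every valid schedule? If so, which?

Legal's window is 10am–11am.
Kickoff is fixed at 11am, and Legal can't share a hour with Kickoff.
So Legal must be 10am.

10am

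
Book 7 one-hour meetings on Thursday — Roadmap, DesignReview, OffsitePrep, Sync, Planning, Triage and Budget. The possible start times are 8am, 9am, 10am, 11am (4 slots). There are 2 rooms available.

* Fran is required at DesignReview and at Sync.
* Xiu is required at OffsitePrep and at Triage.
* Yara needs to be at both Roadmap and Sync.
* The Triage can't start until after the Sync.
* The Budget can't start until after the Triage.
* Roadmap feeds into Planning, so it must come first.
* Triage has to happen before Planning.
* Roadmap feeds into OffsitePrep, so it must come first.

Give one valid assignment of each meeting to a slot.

Planning in 10am; Roadmap in 9am; DesignReview in 11am; OffsitePrep in 10am; Sync in 8am; Triage in 9am; Budget in 11am

Checking: Triage(9am) before Planning(10am); Triage(9am) before Budget(11am); Sync(8am) before Triage(9am); Roadmap(9am) before OffsitePrep(10am); Roadmap(9am) before Planning(10am); OffsitePrep(10am) != Triage(9am); DesignReview(11am) != Sync(8am); Roadmap(9am) != Sync(8am); max 2 per slot (cap 2).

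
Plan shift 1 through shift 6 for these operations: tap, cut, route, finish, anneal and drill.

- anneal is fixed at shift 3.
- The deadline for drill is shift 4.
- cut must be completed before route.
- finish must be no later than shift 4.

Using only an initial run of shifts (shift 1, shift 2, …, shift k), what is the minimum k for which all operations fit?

The precedence chain requires at least 2 distinct shifts.
anneal can't be placed before shift 3, so the schedule must run through at least shift 3.
3 works (last occupied shift: shift 3): for example anneal -> shift 3, cut -> shift 1, tap -> shift 1, finish -> shift 1, drill -> shift 1, route -> shift 2.

3 shifts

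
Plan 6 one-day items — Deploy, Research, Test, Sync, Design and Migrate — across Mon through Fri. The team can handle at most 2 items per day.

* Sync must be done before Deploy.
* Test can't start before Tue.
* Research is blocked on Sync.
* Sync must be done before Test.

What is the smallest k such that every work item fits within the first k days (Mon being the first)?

3

The precedence chain requires at least 2 distinct days.
With at most 2 per day and 6 work items, at least 3 days are needed.
3 works (last occupied day: Wed): for example Research -> Wed; Sync -> Mon; Deploy -> Tue; Migrate -> Wed; Design -> Mon; Test -> Tue.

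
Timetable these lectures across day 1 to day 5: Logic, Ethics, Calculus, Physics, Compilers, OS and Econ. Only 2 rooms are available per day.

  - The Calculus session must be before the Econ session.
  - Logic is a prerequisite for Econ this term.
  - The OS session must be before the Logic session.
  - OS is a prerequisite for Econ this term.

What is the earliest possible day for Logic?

day 2

Precedence pushes Logic to at least day 2; downstream work caps Logic at day 4.
Logic at day 2 is achievable: Physics in day 3; Econ in day 3; Compilers in day 4; Ethics in day 2; Calculus in day 1; Logic in day 2; OS in day 1.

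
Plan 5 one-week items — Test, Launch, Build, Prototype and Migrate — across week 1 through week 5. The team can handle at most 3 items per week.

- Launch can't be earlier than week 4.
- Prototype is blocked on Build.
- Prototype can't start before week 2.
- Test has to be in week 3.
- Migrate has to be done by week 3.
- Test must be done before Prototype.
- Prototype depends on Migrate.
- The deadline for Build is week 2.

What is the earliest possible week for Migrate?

Migrate's own window allows nothing later than week 3.
Migrate at week 1 is achievable: Prototype -> week 4, Test -> week 3, Launch -> week 4, Migrate -> week 1, Build -> week 1.

week 1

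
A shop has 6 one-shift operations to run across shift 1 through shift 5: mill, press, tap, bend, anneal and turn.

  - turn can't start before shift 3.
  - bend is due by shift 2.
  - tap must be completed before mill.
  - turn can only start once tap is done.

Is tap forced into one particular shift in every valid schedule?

tap can be shift 1 (e.g. tap=shift 1; press=shift 1; anneal=shift 1; turn=shift 3; mill=shift 2; bend=shift 1) or shift 2 (e.g. mill -> shift 3; turn -> shift 3; tap -> shift 2; anneal -> shift 1; bend -> shift 1; press -> shift 1).

No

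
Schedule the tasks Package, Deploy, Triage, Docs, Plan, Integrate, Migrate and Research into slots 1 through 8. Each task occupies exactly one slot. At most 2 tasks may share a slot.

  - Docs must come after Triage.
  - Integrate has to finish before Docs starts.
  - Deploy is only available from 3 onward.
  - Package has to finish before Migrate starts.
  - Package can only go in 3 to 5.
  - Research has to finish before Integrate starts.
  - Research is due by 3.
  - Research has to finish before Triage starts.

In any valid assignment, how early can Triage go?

2

Precedence pushes Triage to at least 2; downstream work caps Triage at 7.
Triage at 2 is achievable: Migrate -> 4; Integrate -> 2; Package -> 3; Triage -> 2; Research -> 1; Plan -> 1; Docs -> 4; Deploy -> 3.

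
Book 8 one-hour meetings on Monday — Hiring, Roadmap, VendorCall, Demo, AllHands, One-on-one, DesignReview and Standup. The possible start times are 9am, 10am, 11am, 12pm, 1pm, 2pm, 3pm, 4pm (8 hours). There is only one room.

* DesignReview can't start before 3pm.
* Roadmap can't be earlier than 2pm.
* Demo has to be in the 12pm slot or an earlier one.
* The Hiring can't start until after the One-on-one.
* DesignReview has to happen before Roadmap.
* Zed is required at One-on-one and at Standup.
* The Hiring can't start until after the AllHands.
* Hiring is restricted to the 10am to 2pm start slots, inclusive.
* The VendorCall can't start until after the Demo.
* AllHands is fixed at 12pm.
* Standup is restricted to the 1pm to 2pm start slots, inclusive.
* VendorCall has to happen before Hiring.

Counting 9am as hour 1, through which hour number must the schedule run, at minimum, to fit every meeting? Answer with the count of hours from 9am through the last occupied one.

8 hours

The precedence chain requires at least 3 distinct hours.
With at most 1 per hour and 8 meetings, at least 8 hours are needed.
Propagating the time windows through the other constraints, Roadmap can't land before 4pm — that is hour 8 counting from 9am — so the schedule must run through at least 8 hours.
8 works (last occupied hour: 4pm): for example Hiring -> 2pm, Standup -> 1pm, Demo -> 9am, Roadmap -> 4pm, DesignReview -> 3pm, One-on-one -> 11am, VendorCall -> 10am, AllHands -> 12pm.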